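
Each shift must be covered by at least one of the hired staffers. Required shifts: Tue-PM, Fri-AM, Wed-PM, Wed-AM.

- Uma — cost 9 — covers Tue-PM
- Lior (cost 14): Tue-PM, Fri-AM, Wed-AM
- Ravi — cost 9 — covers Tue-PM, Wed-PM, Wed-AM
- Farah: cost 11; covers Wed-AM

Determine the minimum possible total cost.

This is a weighted set-cover instance.
Choose Lior and Ravi: together they cover Tue-PM, Fri-AM, Wed-PM, Wed-AM — every shift.
Total cost: 14 + 9 = 23.

23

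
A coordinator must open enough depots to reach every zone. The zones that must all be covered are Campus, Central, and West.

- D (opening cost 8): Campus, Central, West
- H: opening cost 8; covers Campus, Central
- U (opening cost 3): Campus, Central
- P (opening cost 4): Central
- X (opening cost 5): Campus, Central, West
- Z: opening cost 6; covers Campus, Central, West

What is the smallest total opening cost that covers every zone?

5

X alone covers Campus, Central, West — every zone.
Total opening cost: 5.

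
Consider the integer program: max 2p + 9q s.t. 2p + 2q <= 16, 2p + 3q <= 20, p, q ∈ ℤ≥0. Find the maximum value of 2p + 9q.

(p,q)=(1,6): 2·1+2·6=14≤16, 2·1+3·6=20≤20, objective 56.
(p,q)=(0,6): 2·0+2·6=12≤16, 2·0+3·6=18≤20, objective 54.
(p,q)=(2,5): 2·2+2·5=14≤16, 2·2+3·5=19≤20, objective 49.
The best lattice point is (1,6), giving 56.

56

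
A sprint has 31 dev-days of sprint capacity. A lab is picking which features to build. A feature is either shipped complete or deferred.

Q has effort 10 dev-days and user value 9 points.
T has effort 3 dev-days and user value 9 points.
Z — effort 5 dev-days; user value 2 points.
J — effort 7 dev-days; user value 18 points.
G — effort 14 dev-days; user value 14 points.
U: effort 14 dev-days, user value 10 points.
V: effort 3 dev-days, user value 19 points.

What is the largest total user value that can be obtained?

60

Allowing fractional choices, the relaxed optimum would be about 63.6, but features are indivisible.
T + J + G + V: effort 3 + 7 + 14 + 3 = 27 ≤ 31, user value 9 + 18 + 14 + 19 = 60.
Q + T + Z + J + V: effort 10 + 3 + 5 + 7 + 3 = 28 ≤ 31, user value 9 + 9 + 2 + 18 + 19 = 57.
Best is T, J, G, and V with total user value 60.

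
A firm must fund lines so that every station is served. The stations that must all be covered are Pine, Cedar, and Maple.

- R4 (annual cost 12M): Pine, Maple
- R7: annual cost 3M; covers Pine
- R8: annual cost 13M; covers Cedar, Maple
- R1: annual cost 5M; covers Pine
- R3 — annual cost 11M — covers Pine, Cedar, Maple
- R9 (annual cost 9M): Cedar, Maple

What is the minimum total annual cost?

This is an integer covering problem.
The greedy cost-per-new-station heuristic would pick R7 and R9 for 12, but a cheaper cover exists.
R3 alone covers Pine, Cedar, Maple — every station.
Total annual cost: 11.
No cover costs less than 11.

11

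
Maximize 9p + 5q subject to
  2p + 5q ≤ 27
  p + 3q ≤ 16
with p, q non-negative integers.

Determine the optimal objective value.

The continuous relaxation peaks at (13.5, 0) with value 121.50; rounding to a feasible lattice point costs some objective.
(p,q)=(13,0): 2·13+5·0=26≤27, 1·13+3·0=13≤16, objective 117.
(p,q)=(12,0): 2·12+5·0=24≤27, 1·12+3·0=12≤16, objective 108.
The best lattice point is (13,0), giving 117.

117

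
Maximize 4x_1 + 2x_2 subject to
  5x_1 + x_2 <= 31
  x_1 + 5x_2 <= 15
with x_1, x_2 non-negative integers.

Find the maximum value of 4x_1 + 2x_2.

(x_1,x_2)=(6,1): 5·6+1·1=31≤31, 1·6+5·1=11≤15, objective 26.
(x_1,x_2)=(6,0): 5·6+1·0=30≤31, 1·6+5·0=6≤15, objective 24.
(x_1,x_2)=(5,2): 5·5+1·2=27≤31, 1·5+5·2=15≤15, objective 24.
No feasible integer point exceeds 26.

26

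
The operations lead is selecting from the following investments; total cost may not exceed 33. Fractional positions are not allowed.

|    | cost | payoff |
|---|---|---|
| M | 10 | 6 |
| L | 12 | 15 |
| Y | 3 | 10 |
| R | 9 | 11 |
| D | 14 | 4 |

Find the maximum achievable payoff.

36

M + L + R: cost 10 + 12 + 9 = 31 ≤ 33, payoff 6 + 15 + 11 = 32.
M + L + Y: cost 10 + 12 + 3 = 25 ≤ 33, payoff 6 + 15 + 10 = 31.
L + Y + R: cost 12 + 3 + 9 = 24 ≤ 33, payoff 15 + 10 + 11 = 36.
Best is L, Y, and R with total payoff 36.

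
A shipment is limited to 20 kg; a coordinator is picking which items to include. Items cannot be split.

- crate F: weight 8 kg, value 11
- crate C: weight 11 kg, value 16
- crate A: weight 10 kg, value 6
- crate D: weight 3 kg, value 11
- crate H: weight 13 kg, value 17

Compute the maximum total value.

28

Allowing fractional choices, the relaxed optimum would be about 35.2, but items are indivisible.
crate C + crate D: weight 11 + 3 = 14 ≤ 20, value 16 + 11 = 27.
crate D + crate H: weight 3 + 13 = 16 ≤ 20, value 11 + 17 = 28.
crate F + crate C: weight 8 + 11 = 19 ≤ 20, value 11 + 16 = 27.
Best is crate D and crate H with total value 28.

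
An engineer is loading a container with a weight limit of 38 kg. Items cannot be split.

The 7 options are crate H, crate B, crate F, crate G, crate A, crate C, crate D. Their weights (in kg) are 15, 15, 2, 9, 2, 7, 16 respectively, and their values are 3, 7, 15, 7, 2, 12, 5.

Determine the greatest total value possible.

43

crate B + crate F + crate G + crate A + crate C: weight 15 + 2 + 9 + 2 + 7 = 35 ≤ 38, value 7 + 15 + 7 + 2 + 12 = 43.
crate B + crate F + crate G + crate C: weight 15 + 2 + 9 + 7 = 33 ≤ 38, value 7 + 15 + 7 + 12 = 41.
Best is crate B, crate F, crate G, crate A, and crate C with total value 43.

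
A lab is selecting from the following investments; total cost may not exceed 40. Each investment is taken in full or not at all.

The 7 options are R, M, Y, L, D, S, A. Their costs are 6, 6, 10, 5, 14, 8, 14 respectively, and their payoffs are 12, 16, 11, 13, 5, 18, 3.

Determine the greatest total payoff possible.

70

Allowing fractional choices, the relaxed optimum would be about 71.8, but investments are indivisible.
R + M + Y + L + S: cost 6 + 6 + 10 + 5 + 8 = 35 ≤ 40, payoff 12 + 16 + 11 + 13 + 18 = 70.
R + M + L + D + S: cost 6 + 6 + 5 + 14 + 8 = 39 ≤ 40, payoff 12 + 16 + 13 + 5 + 18 = 64.
Best is R, M, Y, L, and S with total payoff 70.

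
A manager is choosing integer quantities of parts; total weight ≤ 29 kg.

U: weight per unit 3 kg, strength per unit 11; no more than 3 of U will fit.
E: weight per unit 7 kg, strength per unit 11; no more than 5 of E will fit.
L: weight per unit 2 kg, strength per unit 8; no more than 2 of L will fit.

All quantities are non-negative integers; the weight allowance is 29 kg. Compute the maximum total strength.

71

L has the best ratio (8/2); taking only L gives at most 2×8 = 16 (stopped by the supply cap of 2).
Mixing does better — 3×U, 2×E, and 2×L: weight 27 ≤ 29, strength 3·11 + 2·11 + 2·8 = 71.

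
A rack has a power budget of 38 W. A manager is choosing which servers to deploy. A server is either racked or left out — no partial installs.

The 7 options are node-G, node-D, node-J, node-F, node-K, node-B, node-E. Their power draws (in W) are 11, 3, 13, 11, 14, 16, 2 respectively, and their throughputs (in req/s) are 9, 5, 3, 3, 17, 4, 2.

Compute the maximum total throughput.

Treat it as a binary knapsack problem.
Allowing fractional choices, the relaxed optimum would be about 35.2, but servers are indivisible.
node-G + node-F + node-K + node-E: power draw 11 + 11 + 14 + 2 = 38 ≤ 38, throughput 9 + 3 + 17 + 2 = 31.
node-G + node-D + node-K: power draw 11 + 3 + 14 = 28 ≤ 38, throughput 9 + 5 + 17 = 31.
node-G + node-D + node-K + node-E: power draw 11 + 3 + 14 + 2 = 30 ≤ 38, throughput 9 + 5 + 17 + 2 = 33.
Best is node-G, node-D, node-K, and node-E with total throughput 33.

33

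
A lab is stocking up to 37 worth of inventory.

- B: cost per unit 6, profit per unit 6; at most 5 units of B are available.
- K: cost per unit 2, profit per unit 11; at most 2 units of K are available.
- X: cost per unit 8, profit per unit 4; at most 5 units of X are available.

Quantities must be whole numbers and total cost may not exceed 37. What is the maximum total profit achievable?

52

K has the best ratio (11/2); taking only K gives at most 2×11 = 22 (stopped by the supply cap of 2).
Mixing does better — 5×B and 2×K: cost 34 ≤ 37, profit 5·6 + 2·11 = 52.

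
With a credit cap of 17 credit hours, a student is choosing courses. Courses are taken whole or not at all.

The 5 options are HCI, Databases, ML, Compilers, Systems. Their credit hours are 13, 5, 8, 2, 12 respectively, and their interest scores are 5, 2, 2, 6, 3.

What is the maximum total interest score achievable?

11

Treat it as a binary knapsack problem.
Allowing fractional choices, the relaxed optimum would be about 11.8, but courses are indivisible.
Databases + ML + Compilers: credit hours 5 + 8 + 2 = 15 ≤ 17, interest score 2 + 2 + 6 = 10.
HCI + Compilers: credit hours 13 + 2 = 15 ≤ 17, interest score 5 + 6 = 11.
Compilers + Systems: credit hours 2 + 12 = 14 ≤ 17, interest score 6 + 3 = 9.
Best is HCI and Compilers with total interest score 11.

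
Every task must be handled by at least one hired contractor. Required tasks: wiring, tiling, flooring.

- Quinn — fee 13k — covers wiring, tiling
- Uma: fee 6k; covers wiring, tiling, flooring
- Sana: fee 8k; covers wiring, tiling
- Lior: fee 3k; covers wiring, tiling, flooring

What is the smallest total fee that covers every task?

3

This is an integer covering problem.
Lior alone covers wiring, tiling, flooring — every task.
Total fee: 3.
No cover costs less than 3.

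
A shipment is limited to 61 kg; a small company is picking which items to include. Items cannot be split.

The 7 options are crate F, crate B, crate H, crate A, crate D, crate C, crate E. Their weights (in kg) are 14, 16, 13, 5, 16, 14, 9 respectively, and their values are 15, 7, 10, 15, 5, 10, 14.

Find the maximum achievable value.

Allowing fractional choices, the relaxed optimum would be about 66.6, but items are indivisible.
crate F + crate B + crate H + crate A + crate E: weight 14 + 16 + 13 + 5 + 9 = 57 ≤ 61, value 15 + 7 + 10 + 15 + 14 = 61.
crate F + crate H + crate A + crate C + crate E: weight 14 + 13 + 5 + 14 + 9 = 55 ≤ 61, value 15 + 10 + 15 + 10 + 14 = 64.
Best is crate F, crate H, crate A, crate C, and crate E with total value 64.

64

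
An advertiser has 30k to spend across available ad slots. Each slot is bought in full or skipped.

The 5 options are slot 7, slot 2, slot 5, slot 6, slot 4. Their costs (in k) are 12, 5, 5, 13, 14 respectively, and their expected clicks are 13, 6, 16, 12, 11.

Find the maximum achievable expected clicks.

41

slot 7 + slot 2 + slot 5: cost 12 + 5 + 5 = 22 ≤ 30, expected clicks 13 + 6 + 16 = 35.
slot 7 + slot 5 + slot 6: cost 12 + 5 + 13 = 30 ≤ 30, expected clicks 13 + 16 + 12 = 41.
Best is slot 7, slot 5, and slot 6 with total expected clicks 41.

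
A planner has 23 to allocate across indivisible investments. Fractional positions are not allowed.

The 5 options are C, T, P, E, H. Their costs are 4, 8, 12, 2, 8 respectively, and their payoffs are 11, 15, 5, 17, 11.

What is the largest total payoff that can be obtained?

Take C, T, E, and H: cost 4 + 8 + 2 + 8 = 22 ≤ 23, payoff 11 + 15 + 17 + 11 = 54.
No other feasible combination does better.

54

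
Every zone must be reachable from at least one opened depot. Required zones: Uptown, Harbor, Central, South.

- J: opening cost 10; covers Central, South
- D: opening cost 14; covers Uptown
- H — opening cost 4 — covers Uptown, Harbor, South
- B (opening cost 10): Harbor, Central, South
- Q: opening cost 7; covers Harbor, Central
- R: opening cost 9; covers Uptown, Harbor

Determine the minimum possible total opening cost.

11

This is an integer covering problem.
Choose H and Q: together they cover Uptown, Harbor, Central, South — every zone.
Total opening cost: 4 + 7 = 11.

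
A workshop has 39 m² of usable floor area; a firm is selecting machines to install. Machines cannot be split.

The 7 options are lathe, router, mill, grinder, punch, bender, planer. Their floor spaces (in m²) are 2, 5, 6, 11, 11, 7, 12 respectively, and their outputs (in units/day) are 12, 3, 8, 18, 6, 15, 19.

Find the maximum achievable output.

Take lathe, mill, grinder, bender, and planer: floor space 2 + 6 + 11 + 7 + 12 = 38 ≤ 39, output 12 + 8 + 18 + 15 + 19 = 72.
No other feasible combination does better.

72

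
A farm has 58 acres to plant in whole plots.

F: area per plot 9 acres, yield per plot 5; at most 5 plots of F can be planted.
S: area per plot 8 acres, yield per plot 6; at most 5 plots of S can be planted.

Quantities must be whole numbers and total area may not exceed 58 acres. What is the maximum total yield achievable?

Take 2×F and 5×S: area 58 ≤ 58, yield 2·5 + 5·6 = 40.
S has the best ratio (6/8) and is taken to its limit of 5; remaining capacity is filled optimally with the others.

40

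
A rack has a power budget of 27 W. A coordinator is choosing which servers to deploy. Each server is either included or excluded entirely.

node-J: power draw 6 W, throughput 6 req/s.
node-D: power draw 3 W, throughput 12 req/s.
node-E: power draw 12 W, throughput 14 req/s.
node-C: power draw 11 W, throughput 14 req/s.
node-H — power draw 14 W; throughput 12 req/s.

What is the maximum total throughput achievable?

40

node-J + node-D + node-C: power draw 6 + 3 + 11 = 20 ≤ 27, throughput 6 + 12 + 14 = 32.
node-J + node-D + node-E: power draw 6 + 3 + 12 = 21 ≤ 27, throughput 6 + 12 + 14 = 32.
node-D + node-E + node-C: power draw 3 + 12 + 11 = 26 ≤ 27, throughput 12 + 14 + 14 = 40.
Best is node-D, node-E, and node-C with total throughput 40.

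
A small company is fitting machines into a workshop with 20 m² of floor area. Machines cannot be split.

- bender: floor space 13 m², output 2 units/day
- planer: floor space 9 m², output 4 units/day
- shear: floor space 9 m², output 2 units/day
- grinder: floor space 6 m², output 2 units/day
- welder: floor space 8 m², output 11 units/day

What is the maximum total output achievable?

15

Treat it as a binary knapsack problem.
planer + welder: floor space 9 + 8 = 17 ≤ 20, output 4 + 11 = 15.
shear + welder: floor space 9 + 8 = 17 ≤ 20, output 2 + 11 = 13.
grinder + welder: floor space 6 + 8 = 14 ≤ 20, output 2 + 11 = 13.
Best is planer and welder with total output 15.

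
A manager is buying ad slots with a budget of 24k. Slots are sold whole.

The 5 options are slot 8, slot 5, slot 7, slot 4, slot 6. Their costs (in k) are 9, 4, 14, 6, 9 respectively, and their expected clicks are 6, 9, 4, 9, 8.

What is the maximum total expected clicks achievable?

This is a 0-1 knapsack instance.
Allowing fractional choices, the relaxed optimum would be about 29.3, but ad slots are indivisible.
slot 8 + slot 5 + slot 6: cost 9 + 4 + 9 = 22 ≤ 24, expected clicks 6 + 9 + 8 = 23.
slot 8 + slot 5 + slot 4: cost 9 + 4 + 6 = 19 ≤ 24, expected clicks 6 + 9 + 9 = 24.
slot 5 + slot 4 + slot 6: cost 4 + 6 + 9 = 19 ≤ 24, expected clicks 9 + 9 + 8 = 26.
Best is slot 5, slot 4, and slot 6 with total expected clicks 26.

26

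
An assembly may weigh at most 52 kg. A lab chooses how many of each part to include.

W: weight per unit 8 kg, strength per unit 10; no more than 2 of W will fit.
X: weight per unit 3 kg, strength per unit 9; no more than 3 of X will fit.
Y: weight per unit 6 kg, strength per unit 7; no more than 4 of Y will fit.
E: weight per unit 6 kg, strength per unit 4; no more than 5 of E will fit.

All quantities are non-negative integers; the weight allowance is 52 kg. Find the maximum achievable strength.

75

This is a bounded integer knapsack.
2×W, 3×X, 3×Y, and 1×E: weight 49 ≤ 52, strength 2·10 + 3·9 + 3·7 + 1·4 = 72.
2×W, 3×X, and 4×Y: weight 49 ≤ 52, strength 2·10 + 3·9 + 4·7 = 75.
Best is 75.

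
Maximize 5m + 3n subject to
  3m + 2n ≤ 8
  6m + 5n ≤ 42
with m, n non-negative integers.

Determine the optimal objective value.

(m,n)=(2,1) is feasible, giving 13.
(m,n)=(1,2) is feasible, giving 11.
Maximum is 13 at (m,n)=(2,1).

13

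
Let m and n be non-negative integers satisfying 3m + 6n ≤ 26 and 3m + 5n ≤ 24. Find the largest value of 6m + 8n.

48

(m,n)=(8,0): 3·8+6·0=24≤26, 3·8+5·0=24≤24, objective 48.
(m,n)=(7,0): 3·7+6·0=21≤26, 3·7+5·0=21≤24, objective 42.
No feasible integer point exceeds 48.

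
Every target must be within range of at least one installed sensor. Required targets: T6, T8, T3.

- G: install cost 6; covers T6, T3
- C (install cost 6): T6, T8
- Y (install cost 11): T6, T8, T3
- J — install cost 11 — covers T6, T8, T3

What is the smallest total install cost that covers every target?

11

This is a weighted set-cover instance.
The greedy cost-per-new-target heuristic would pick G and C for 12, but a cheaper cover exists.
Y alone covers T6, T8, T3 — every target.
Total install cost: 11.
No cover costs less than 11.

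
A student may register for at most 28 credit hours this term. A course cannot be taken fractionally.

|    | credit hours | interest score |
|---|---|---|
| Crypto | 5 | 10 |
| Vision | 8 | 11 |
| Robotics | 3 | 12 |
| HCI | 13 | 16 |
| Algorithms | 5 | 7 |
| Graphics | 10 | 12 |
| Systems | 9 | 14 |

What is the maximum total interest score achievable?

Allowing fractional choices, the relaxed optimum would be about 51.2, but courses are indivisible.
Crypto + Robotics + Graphics + Systems: credit hours 5 + 3 + 10 + 9 = 27 ≤ 28, interest score 10 + 12 + 12 + 14 = 48.
Crypto + Vision + Robotics + Systems: credit hours 5 + 8 + 3 + 9 = 25 ≤ 28, interest score 10 + 11 + 12 + 14 = 47.
Best is Crypto, Robotics, Graphics, and Systems with total interest score 48.

48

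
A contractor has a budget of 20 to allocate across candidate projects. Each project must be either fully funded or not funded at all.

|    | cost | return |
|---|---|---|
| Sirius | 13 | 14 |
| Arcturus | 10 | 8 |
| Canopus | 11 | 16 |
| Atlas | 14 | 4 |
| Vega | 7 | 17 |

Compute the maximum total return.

33

Sirius + Vega: cost 13 + 7 = 20 ≤ 20, return 14 + 17 = 31.
Canopus + Vega: cost 11 + 7 = 18 ≤ 20, return 16 + 17 = 33.
Best is Canopus and Vega with total return 33.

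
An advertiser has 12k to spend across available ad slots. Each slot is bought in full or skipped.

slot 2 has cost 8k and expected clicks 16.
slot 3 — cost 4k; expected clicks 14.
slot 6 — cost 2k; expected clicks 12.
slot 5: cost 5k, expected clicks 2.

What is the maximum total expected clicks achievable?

Allowing fractional choices, the relaxed optimum would be about 38.0, but ad slots are indivisible.
slot 2 + slot 3: cost 8 + 4 = 12 ≤ 12, expected clicks 16 + 14 = 30.
slot 3 + slot 6 + slot 5: cost 4 + 2 + 5 = 11 ≤ 12, expected clicks 14 + 12 + 2 = 28.
slot 2 + slot 6: cost 8 + 2 = 10 ≤ 12, expected clicks 16 + 12 = 28.
Best is slot 2 and slot 3 with total expected clicks 30.

30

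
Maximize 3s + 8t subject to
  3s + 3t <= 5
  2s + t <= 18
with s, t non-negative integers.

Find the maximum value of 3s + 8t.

8

The continuous relaxation peaks at (0, 1.67) with value 13.33; rounding to a feasible lattice point costs some objective.
(s,t)=(0,1): 3·0+3·1=3≤5, 2·0+1·1=1≤18, objective 8.
(s,t)=(1,0): 3·1+3·0=3≤5, 2·1+1·0=2≤18, objective 3.
(s,t)=(0,0): 3·0+3·0=0≤5, 2·0+1·0=0≤18, objective 0.
No feasible integer point exceeds 8.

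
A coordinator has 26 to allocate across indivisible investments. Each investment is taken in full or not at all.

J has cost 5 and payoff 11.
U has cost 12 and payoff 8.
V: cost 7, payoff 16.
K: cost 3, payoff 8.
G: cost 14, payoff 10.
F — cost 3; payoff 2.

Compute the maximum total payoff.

Take J, V, K, and F: cost 5 + 7 + 3 + 3 = 18 ≤ 26, payoff 11 + 16 + 8 + 2 = 37.
No feasible combination exceeds this.

37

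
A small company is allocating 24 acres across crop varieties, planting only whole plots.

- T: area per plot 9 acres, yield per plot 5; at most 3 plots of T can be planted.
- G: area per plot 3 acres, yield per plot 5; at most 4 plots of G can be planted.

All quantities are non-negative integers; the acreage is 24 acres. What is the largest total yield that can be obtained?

G has the best ratio (5/3); taking only G gives at most 4×5 = 20 (stopped by the supply cap of 4).
Mixing does better — 1×T and 4×G: area 21 ≤ 24, yield 1·5 + 4·5 = 25.

25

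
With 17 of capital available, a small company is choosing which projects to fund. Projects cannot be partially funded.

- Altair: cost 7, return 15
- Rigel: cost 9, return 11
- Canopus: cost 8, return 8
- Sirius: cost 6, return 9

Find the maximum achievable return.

Allowing fractional choices, the relaxed optimum would be about 28.9, but projects are indivisible.
Altair + Rigel: cost 7 + 9 = 16 ≤ 17, return 15 + 11 = 26.
Altair + Canopus: cost 7 + 8 = 15 ≤ 17, return 15 + 8 = 23.
Altair + Sirius: cost 7 + 6 = 13 ≤ 17, return 15 + 9 = 24.
Best is Altair and Rigel with total return 26.

26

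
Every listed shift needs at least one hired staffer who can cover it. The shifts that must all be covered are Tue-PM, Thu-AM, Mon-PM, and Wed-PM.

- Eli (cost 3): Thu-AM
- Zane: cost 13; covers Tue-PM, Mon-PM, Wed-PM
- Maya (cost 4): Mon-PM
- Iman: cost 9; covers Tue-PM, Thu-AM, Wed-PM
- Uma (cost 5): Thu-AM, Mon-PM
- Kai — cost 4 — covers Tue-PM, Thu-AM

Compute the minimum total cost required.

13

The greedy cost-per-new-shift heuristic would pick Kai, Maya, and Iman for 17, but a cheaper cover exists.
Choose Maya and Iman: together they cover Tue-PM, Thu-AM, Mon-PM, Wed-PM — every shift.
Total cost: 4 + 9 = 13.
No cover costs less than 13.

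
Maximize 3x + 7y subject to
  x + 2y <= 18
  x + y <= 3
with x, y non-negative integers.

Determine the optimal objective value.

21

(x,y)=(0,3): 1·0+2·3=6≤18, 1·0+1·3=3≤3, objective 21.
(x,y)=(1,2): 1·1+2·2=5≤18, 1·1+1·2=3≤3, objective 17.
The best lattice point is (0,3), giving 21.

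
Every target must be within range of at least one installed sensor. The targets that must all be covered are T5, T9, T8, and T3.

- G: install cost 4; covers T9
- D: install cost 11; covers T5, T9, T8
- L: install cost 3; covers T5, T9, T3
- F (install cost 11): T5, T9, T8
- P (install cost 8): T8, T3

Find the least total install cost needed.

11

Choose L and P: together they cover T5, T9, T8, T3 — every target.
Total install cost: 3 + 8 = 11.
No cover costs less than 11.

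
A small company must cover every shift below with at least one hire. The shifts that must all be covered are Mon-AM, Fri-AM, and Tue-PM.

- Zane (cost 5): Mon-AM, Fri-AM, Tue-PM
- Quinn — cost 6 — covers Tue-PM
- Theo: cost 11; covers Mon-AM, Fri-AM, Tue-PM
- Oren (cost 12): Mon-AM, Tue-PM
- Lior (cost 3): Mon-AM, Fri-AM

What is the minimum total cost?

5

The greedy cost-per-new-shift heuristic would pick Lior and Zane for 8, but a cheaper cover exists.
Zane alone covers Mon-AM, Fri-AM, Tue-PM — every shift.
Total cost: 5.
No cover costs less than 5.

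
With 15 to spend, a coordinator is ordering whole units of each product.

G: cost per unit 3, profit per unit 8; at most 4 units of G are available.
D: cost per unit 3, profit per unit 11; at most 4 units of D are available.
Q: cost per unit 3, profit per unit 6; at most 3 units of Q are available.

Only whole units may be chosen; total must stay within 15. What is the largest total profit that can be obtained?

52

1×G and 4×D: cost 15 ≤ 15, profit 1·8 + 4·11 = 52.
4×D and 1×Q: cost 15 ≤ 15, profit 4·11 + 1·6 = 50.
Best is 52.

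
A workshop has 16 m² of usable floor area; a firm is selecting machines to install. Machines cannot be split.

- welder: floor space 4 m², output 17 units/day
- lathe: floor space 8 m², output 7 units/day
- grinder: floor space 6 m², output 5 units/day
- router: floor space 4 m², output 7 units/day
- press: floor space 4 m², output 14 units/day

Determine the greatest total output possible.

This is an integer program with binary decision variables.
welder + grinder + press: floor space 4 + 6 + 4 = 14 ≤ 16, output 17 + 5 + 14 = 36.
welder + router + press: floor space 4 + 4 + 4 = 12 ≤ 16, output 17 + 7 + 14 = 38.
welder + lathe + press: floor space 4 + 8 + 4 = 16 ≤ 16, output 17 + 7 + 14 = 38.
The maximum output is 38; one optimal choice is welder, router, and press.

38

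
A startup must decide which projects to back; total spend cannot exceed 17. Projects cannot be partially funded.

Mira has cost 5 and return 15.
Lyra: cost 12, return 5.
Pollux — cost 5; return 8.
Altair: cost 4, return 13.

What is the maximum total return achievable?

Treat it as a binary knapsack problem.
Take Mira, Pollux, and Altair: cost 5 + 5 + 4 = 14 ≤ 17, return 15 + 8 + 13 = 36.
No other feasible combination does better.

36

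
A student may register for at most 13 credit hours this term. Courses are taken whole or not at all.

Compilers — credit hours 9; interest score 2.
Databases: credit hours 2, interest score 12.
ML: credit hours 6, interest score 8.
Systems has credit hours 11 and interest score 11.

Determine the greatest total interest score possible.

Allowing fractional choices, the relaxed optimum would be about 25.0, but courses are indivisible.
Compilers + Databases: credit hours 9 + 2 = 11 ≤ 13, interest score 2 + 12 = 14.
Databases + Systems: credit hours 2 + 11 = 13 ≤ 13, interest score 12 + 11 = 23.
Databases + ML: credit hours 2 + 6 = 8 ≤ 13, interest score 12 + 8 = 20.
Best is Databases and Systems with total interest score 23.

23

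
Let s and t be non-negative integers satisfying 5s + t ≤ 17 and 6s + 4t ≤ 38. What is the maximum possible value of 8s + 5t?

48

(s,t)=(1,8): 5·1+1·8=13≤17, 6·1+4·8=38≤38, objective 48.
(s,t)=(2,6): 5·2+1·6=16≤17, 6·2+4·6=36≤38, objective 46.
(s,t)=(0,9): 5·0+1·9=9≤17, 6·0+4·9=36≤38, objective 45.
Maximum is 48 at (s,t)=(1,8).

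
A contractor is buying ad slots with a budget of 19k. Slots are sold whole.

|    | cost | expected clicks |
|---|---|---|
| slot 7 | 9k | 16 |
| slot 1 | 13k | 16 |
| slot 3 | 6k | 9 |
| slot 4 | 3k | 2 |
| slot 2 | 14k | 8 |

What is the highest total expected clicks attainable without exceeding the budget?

Treat it as a binary knapsack problem.
Allowing fractional choices, the relaxed optimum would be about 29.9, but ad slots are indivisible.
slot 7 + slot 3 + slot 4: cost 9 + 6 + 3 = 18 ≤ 19, expected clicks 16 + 9 + 2 = 27.
slot 7 + slot 3: cost 9 + 6 = 15 ≤ 19, expected clicks 16 + 9 = 25.
Best is slot 7, slot 3, and slot 4 with total expected clicks 27.

27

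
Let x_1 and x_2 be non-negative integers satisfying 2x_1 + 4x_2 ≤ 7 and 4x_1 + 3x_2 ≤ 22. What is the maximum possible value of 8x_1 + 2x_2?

(x_1,x_2)=(3,0): 2·3+4·0=6≤7, 4·3+3·0=12≤22, objective 24.
(x_1,x_2)=(2,0): 2·2+4·0=4≤7, 4·2+3·0=8≤22, objective 16.
No feasible integer point exceeds 24.

24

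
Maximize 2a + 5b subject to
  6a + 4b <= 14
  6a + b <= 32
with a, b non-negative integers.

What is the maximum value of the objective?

15

Relaxing integrality, the LP optimum is 17.50 at (a,b) = (0, 3.5), which is not an integer point.
(a,b)=(0,3): 6·0+4·3=12≤14, 6·0+1·3=3≤32, objective 15.
(a,b)=(1,2): 6·1+4·2=14≤14, 6·1+1·2=8≤32, objective 12.
(a,b)=(0,2): 6·0+4·2=8≤14, 6·0+1·2=2≤32, objective 10.
No feasible integer point exceeds 15.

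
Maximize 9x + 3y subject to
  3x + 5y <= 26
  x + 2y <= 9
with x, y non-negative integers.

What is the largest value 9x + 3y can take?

The continuous relaxation peaks at (8.67, 0) with value 78.00; rounding to a feasible lattice point costs some objective.
(x,y)=(8,0): 3·8+5·0=24≤26, 1·8+2·0=8≤9, objective 72.
(x,y)=(7,1): 3·7+5·1=26≤26, 1·7+2·1=9≤9, objective 66.
(x,y)=(7,0): 3·7+5·0=21≤26, 1·7+2·0=7≤9, objective 63.
Maximum is 72 at (x,y)=(8,0).

72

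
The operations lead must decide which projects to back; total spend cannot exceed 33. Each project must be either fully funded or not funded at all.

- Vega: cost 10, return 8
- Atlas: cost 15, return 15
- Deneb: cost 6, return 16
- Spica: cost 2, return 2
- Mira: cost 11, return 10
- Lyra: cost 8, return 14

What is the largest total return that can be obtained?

47

Allowing fractional choices, the relaxed optimum would be about 48.8, but projects are indivisible.
Atlas + Deneb + Spica + Lyra: cost 15 + 6 + 2 + 8 = 31 ≤ 33, return 15 + 16 + 2 + 14 = 47.
Deneb + Spica + Mira + Lyra: cost 6 + 2 + 11 + 8 = 27 ≤ 33, return 16 + 2 + 10 + 14 = 42.
Atlas + Deneb + Lyra: cost 15 + 6 + 8 = 29 ≤ 33, return 15 + 16 + 14 = 45.
Best is Atlas, Deneb, Spica, and Lyra with total return 47.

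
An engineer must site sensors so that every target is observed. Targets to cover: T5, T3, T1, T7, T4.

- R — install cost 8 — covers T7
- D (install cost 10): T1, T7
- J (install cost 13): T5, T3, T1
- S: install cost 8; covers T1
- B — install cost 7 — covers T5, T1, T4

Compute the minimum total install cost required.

28

Choose R, J, and B: together they cover T5, T3, T1, T7, T4 — every target.
Total install cost: 8 + 13 + 7 = 28.
No cover costs less than 28.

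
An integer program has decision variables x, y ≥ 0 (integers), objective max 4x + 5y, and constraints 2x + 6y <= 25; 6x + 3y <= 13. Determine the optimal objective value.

20

(x,y)=(0,4): 2·0+6·4=24≤25, 6·0+3·4=12≤13, objective 20.
(x,y)=(0,3): 2·0+6·3=18≤25, 6·0+3·3=9≤13, objective 15.
The best lattice point is (0,4), giving 20.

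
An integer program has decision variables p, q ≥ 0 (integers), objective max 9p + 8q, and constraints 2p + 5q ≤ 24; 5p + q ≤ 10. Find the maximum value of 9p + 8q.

The continuous relaxation peaks at (1.13, 4.35) with value 44.96; rounding to a feasible lattice point costs some objective.
(p,q)=(1,4): 2·1+5·4=22≤24, 5·1+1·4=9≤10, objective 41.
(p,q)=(1,3): 2·1+5·3=17≤24, 5·1+1·3=8≤10, objective 33.
(p,q)=(0,4): 2·0+5·4=20≤24, 5·0+1·4=4≤10, objective 32.
(p,q)=(0,3): 2·0+5·3=15≤24, 5·0+1·3=3≤10, objective 24.
No feasible integer point exceeds 41.

41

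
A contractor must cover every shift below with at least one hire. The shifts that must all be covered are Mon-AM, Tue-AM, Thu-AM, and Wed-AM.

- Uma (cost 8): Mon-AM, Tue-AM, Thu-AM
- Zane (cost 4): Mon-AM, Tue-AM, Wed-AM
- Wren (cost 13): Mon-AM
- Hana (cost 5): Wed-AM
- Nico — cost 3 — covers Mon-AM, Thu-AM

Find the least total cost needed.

Choose Zane and Nico: together they cover Mon-AM, Tue-AM, Thu-AM, Wed-AM — every shift.
Total cost: 4 + 3 = 7.

7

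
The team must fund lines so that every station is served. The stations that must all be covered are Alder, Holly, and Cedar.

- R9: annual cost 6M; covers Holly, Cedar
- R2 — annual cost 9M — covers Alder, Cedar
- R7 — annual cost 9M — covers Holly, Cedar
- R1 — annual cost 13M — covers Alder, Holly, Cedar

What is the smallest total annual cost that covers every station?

This is an integer covering problem.
The greedy cost-per-new-station heuristic would pick R9 and R2 for 15, but a cheaper cover exists.
R1 alone covers Alder, Holly, Cedar — every station.
Total annual cost: 13.
No cover costs less than 13.

13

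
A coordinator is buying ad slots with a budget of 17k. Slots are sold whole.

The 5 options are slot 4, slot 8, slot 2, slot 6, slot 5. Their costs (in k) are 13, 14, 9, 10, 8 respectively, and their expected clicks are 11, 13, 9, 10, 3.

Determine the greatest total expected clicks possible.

13

Allowing fractional choices, the relaxed optimum would be about 17.0, but ad slots are indivisible.
slot 8: cost 14 ≤ 17, expected clicks 13.
slot 2 + slot 5: cost 9 + 8 = 17 ≤ 17, expected clicks 9 + 3 = 12.
slot 4: cost 13 ≤ 17, expected clicks 11.
Best is slot 8 with total expected clicks 13.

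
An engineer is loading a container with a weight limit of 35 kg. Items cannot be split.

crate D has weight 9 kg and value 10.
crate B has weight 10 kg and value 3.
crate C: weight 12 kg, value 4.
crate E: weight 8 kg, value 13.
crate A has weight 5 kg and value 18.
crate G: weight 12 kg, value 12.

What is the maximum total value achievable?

53

Allowing fractional choices, the relaxed optimum would be about 53.3, but items are indivisible.
crate D + crate C + crate E + crate A: weight 9 + 12 + 8 + 5 = 34 ≤ 35, value 10 + 4 + 13 + 18 = 45.
crate D + crate E + crate A + crate G: weight 9 + 8 + 5 + 12 = 34 ≤ 35, value 10 + 13 + 18 + 12 = 53.
crate B + crate E + crate A + crate G: weight 10 + 8 + 5 + 12 = 35 ≤ 35, value 3 + 13 + 18 + 12 = 46.
Best is crate D, crate E, crate A, and crate G with total value 53.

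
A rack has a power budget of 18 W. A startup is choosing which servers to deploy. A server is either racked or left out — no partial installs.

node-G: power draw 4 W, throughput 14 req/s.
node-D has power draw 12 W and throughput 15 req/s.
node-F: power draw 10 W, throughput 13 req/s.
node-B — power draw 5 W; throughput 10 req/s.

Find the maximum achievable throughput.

29

Treat it as a binary knapsack problem.
node-G + node-D: power draw 4 + 12 = 16 ≤ 18, throughput 14 + 15 = 29.
node-G + node-F: power draw 4 + 10 = 14 ≤ 18, throughput 14 + 13 = 27.
node-D + node-B: power draw 12 + 5 = 17 ≤ 18, throughput 15 + 10 = 25.
Best is node-G and node-D with total throughput 29.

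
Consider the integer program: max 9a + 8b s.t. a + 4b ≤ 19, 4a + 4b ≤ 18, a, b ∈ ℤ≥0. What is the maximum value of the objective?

36

The continuous relaxation peaks at (4.5, 0) with value 40.50; rounding to a feasible lattice point costs some objective.
(a,b)=(4,0): 1·4+4·0=4≤19, 4·4+4·0=16≤18, objective 36.
(a,b)=(3,1): 1·3+4·1=7≤19, 4·3+4·1=16≤18, objective 35.
(a,b)=(3,0): 1·3+4·0=3≤19, 4·3+4·0=12≤18, objective 27.
The best lattice point is (4,0), giving 36.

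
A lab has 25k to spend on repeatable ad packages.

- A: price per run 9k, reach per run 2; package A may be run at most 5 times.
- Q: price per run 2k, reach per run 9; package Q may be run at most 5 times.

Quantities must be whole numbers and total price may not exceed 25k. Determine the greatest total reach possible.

47

This is a bounded integer knapsack.
5×Q: price 10 ≤ 25, reach 5·9 = 45.
1×A and 5×Q: price 19 ≤ 25, reach 1·2 + 5·9 = 47.
Best is 47.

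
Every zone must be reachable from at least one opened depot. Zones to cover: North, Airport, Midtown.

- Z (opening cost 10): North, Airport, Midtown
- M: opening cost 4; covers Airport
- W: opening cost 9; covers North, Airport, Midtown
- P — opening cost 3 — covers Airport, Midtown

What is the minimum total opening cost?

This is a weighted set-cover instance.
The greedy cost-per-new-zone heuristic would pick P and W for 12, but a cheaper cover exists.
W alone covers North, Airport, Midtown — every zone.
Total opening cost: 9.
No cover costs less than 9.

9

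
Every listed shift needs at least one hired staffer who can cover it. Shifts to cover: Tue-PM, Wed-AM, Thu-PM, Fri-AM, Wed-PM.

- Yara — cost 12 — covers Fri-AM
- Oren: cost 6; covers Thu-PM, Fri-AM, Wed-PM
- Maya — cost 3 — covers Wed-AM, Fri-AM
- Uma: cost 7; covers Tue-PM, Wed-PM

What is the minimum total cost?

16

Choose Oren, Maya, and Uma: together they cover Tue-PM, Wed-AM, Thu-PM, Fri-AM, Wed-PM — every shift.
Total cost: 6 + 3 + 7 = 16.
No cover costs less than 16.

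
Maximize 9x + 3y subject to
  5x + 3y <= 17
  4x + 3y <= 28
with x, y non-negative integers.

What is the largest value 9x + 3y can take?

27

Relaxing integrality, the LP optimum is 30.60 at (x,y) = (3.4, 0), which is not an integer point.
(x,y)=(3,0): 5·3+3·0=15≤17, 4·3+3·0=12≤28, objective 27.
(x,y)=(2,1): 5·2+3·1=13≤17, 4·2+3·1=11≤28, objective 21.
(x,y)=(2,0): 5·2+3·0=10≤17, 4·2+3·0=8≤28, objective 18.
Maximum is 27 at (x,y)=(3,0).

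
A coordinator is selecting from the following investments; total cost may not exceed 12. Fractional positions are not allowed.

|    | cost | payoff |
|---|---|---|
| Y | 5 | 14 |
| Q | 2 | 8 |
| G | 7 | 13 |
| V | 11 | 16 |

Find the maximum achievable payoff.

Y + Q: cost 5 + 2 = 7 ≤ 12, payoff 14 + 8 = 22.
Y + G: cost 5 + 7 = 12 ≤ 12, payoff 14 + 13 = 27.
Best is Y and G with total payoff 27.

27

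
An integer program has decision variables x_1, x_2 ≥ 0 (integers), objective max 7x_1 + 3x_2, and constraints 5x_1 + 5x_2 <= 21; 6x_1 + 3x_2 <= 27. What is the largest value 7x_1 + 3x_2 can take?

28

Relaxing integrality, the LP optimum is 29.40 at (x_1,x_2) = (4.2, 0), which is not an integer point.
(x_1,x_2)=(4,0): 5·4+5·0=20≤21, 6·4+3·0=24≤27, objective 28.
(x_1,x_2)=(3,1): 5·3+5·1=20≤21, 6·3+3·1=21≤27, objective 24.
(x_1,x_2)=(3,0): 5·3+5·0=15≤21, 6·3+3·0=18≤27, objective 21.
No feasible integer point exceeds 28.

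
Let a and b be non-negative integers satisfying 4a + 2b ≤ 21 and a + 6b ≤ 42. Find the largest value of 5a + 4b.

(a,b)=(2,6): 4·2+2·6=20≤21, 1·2+6·6=38≤42, objective 34.
(a,b)=(2,5): 4·2+2·5=18≤21, 1·2+6·5=32≤42, objective 30.
Maximum is 34 at (a,b)=(2,6).

34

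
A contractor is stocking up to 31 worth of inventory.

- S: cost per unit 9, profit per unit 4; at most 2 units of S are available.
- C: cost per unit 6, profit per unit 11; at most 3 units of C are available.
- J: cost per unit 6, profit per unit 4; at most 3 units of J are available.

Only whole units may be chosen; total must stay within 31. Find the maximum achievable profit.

41

Take 3×C and 2×J: cost 30 ≤ 31, profit 3·11 + 2·4 = 41.
C has the best ratio (11/6) and is taken to its limit of 3; remaining capacity is filled optimally with the others.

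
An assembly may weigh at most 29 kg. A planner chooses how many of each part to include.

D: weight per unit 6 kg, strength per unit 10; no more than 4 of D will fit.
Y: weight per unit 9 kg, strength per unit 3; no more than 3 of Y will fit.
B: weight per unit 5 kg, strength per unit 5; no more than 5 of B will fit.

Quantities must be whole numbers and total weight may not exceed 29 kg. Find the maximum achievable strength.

45

4×D and 1×B: weight 29 ≤ 29, strength 4·10 + 1·5 = 45.
3×D and 2×B: weight 28 ≤ 29, strength 3·10 + 2·5 = 40.
Best is 45.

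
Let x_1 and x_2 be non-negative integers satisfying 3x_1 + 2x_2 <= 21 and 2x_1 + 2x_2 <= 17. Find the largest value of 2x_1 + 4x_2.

32

The continuous relaxation peaks at (0, 8.5) with value 34.00; rounding to a feasible lattice point costs some objective.
(x_1,x_2)=(0,8): 3·0+2·8=16≤21, 2·0+2·8=16≤17, objective 32.
(x_1,x_2)=(1,7): 3·1+2·7=17≤21, 2·1+2·7=16≤17, objective 30.
(x_1,x_2)=(0,7): 3·0+2·7=14≤21, 2·0+2·7=14≤17, objective 28.
Maximum is 32 at (x_1,x_2)=(0,8).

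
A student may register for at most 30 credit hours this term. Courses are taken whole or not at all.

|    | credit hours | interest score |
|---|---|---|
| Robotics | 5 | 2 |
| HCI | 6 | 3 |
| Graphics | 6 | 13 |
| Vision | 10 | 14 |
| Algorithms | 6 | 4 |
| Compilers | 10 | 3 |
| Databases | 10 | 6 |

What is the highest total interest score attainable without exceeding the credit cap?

Graphics + Vision + Databases: credit hours 6 + 10 + 10 = 26 ≤ 30, interest score 13 + 14 + 6 = 33.
HCI + Graphics + Vision + Algorithms: credit hours 6 + 6 + 10 + 6 = 28 ≤ 30, interest score 3 + 13 + 14 + 4 = 34.
Robotics + Graphics + Vision + Algorithms: credit hours 5 + 6 + 10 + 6 = 27 ≤ 30, interest score 2 + 13 + 14 + 4 = 33.
Best is HCI, Graphics, Vision, and Algorithms with total interest score 34.

34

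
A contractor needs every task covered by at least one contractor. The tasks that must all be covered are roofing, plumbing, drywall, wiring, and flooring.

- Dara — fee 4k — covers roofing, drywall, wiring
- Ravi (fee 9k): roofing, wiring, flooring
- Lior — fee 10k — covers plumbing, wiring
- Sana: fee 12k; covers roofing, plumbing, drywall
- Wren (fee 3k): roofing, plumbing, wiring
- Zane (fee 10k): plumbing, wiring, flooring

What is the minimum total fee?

14

Choose Dara and Zane: together they cover roofing, plumbing, drywall, wiring, flooring — every task.
Total fee: 4 + 10 = 14.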